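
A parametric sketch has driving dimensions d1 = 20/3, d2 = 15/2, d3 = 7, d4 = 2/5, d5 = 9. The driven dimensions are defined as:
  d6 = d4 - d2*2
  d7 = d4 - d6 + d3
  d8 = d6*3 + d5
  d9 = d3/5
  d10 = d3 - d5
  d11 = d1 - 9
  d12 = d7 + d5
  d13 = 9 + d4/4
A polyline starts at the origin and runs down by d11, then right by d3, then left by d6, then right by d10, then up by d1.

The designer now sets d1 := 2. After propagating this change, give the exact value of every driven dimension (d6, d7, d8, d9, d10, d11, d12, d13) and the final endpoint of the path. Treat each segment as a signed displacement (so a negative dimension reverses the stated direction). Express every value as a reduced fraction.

Apply edit: d1 := 2
  d6 = d4 - d2*2 = -73/5
  d7 = d4 - d6 + d3 = 22
  d8 = d6*3 + d5 = -174/5
  d9 = d3/5 = 7/5
  d10 = d3 - d5 = -2
  d11 = d1 - 9 = -7
  d12 = d7 + d5 = 31
  d13 = 9 + d4/4 = 91/10
Walk from origin (0, 0):
  seg 1: down by d11 = -7 → (0, 7)
  seg 2: right by d3 = 7 → (7, 7)
  seg 3: left by d6 = -73/5 → (108/5, 7)
  seg 4: right by d10 = -2 → (98/5, 7)
  seg 5: up by d1 = 2 → (98/5, 9)

d6 = -73/5
d7 = 22
d8 = -174/5
d9 = 7/5
d10 = -2
d11 = -7
d12 = 31
d13 = 91/10
endpoint = (98/5, 9)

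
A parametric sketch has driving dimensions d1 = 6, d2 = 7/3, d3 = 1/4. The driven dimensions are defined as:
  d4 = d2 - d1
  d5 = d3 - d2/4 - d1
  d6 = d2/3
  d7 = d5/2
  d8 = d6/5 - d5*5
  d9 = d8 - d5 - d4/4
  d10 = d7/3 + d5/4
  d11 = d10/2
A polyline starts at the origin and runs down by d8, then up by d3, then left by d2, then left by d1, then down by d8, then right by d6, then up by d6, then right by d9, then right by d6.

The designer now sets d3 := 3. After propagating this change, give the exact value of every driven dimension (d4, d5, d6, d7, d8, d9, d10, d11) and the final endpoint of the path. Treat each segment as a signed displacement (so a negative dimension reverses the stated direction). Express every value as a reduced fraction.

Apply edit: d3 := 3
  d4 = d2 - d1 = -11/3
  d5 = d3 - d2/4 - d1 = -43/12
  d6 = d2/3 = 7/9
  d7 = d5/2 = -43/24
  d8 = d6/5 - d5*5 = 3253/180
  d9 = d8 - d5 - d4/4 = 4063/180
  d10 = d7/3 + d5/4 = -215/144
  d11 = d10/2 = -215/288
Walk from origin (0, 0):
  seg 1: down by d8 = 3253/180 → (0, -3253/180)
  seg 2: up by d3 = 3 → (0, -2713/180)
  seg 3: left by d2 = 7/3 → (-7/3, -2713/180)
  seg 4: left by d1 = 6 → (-25/3, -2713/180)
  seg 5: down by d8 = 3253/180 → (-25/3, -2983/90)
  seg 6: right by d6 = 7/9 → (-68/9, -2983/90)
  seg 7: up by d6 = 7/9 → (-68/9, -971/30)
  seg 8: right by d9 = 4063/180 → (901/60, -971/30)
  seg 9: right by d6 = 7/9 → (2843/180, -971/30)

d4 = -11/3
d5 = -43/12
d6 = 7/9
d7 = -43/24
d8 = 3253/180
d9 = 4063/180
d10 = -215/144
d11 = -215/288
endpoint = (2843/180, -971/30)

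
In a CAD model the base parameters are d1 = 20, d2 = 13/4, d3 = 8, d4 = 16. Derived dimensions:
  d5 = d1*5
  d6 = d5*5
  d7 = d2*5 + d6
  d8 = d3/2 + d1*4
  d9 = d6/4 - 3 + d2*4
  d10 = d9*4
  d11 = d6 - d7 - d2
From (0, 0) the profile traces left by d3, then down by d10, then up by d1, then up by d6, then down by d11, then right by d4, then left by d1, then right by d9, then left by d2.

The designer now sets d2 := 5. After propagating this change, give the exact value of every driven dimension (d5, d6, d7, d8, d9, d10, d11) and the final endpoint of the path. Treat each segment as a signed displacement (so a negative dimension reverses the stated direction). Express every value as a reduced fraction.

Apply edit: d2 := 5
  d5 = d1*5 = 100
  d6 = d5*5 = 500
  d7 = d2*5 + d6 = 525
  d8 = d3/2 + d1*4 = 84
  d9 = d6/4 - 3 + d2*4 = 142
  d10 = d9*4 = 568
  d11 = d6 - d7 - d2 = -30
Walk from origin (0, 0):
  seg 1: left by d3 = 8 → (-8, 0)
  seg 2: down by d10 = 568 → (-8, -568)
  seg 3: up by d1 = 20 → (-8, -548)
  seg 4: up by d6 = 500 → (-8, -48)
  seg 5: down by d11 = -30 → (-8, -18)
  seg 6: right by d4 = 16 → (8, -18)
  seg 7: left by d1 = 20 → (-12, -18)
  seg 8: right by d9 = 142 → (130, -18)
  seg 9: left by d2 = 5 → (125, -18)

d5 = 100
d6 = 500
d7 = 525
d8 = 84
d9 = 142
d10 = 568
d11 = -30
endpoint = (125, -18)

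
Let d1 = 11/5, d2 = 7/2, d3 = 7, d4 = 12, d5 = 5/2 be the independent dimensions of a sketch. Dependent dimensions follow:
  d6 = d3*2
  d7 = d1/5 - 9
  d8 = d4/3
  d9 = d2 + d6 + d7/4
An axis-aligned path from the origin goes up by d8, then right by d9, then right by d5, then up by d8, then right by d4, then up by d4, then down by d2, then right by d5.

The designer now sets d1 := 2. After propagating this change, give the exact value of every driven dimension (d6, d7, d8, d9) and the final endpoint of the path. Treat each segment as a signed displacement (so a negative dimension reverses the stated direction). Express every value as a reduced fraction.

Apply edit: d1 := 2
  d6 = d3*2 = 14
  d7 = d1/5 - 9 = -43/5
  d8 = d4/3 = 4
  d9 = d2 + d6 + d7/4 = 307/20
Walk from origin (0, 0):
  seg 1: up by d8 = 4 → (0, 4)
  seg 2: right by d9 = 307/20 → (307/20, 4)
  seg 3: right by d5 = 5/2 → (357/20, 4)
  seg 4: up by d8 = 4 → (357/20, 8)
  seg 5: right by d4 = 12 → (597/20, 8)
  seg 6: up by d4 = 12 → (597/20, 20)
  seg 7: down by d2 = 7/2 → (597/20, 33/2)
  seg 8: right by d5 = 5/2 → (647/20, 33/2)

d6 = 14
d7 = -43/5
d8 = 4
d9 = 307/20
endpoint = (647/20, 33/2)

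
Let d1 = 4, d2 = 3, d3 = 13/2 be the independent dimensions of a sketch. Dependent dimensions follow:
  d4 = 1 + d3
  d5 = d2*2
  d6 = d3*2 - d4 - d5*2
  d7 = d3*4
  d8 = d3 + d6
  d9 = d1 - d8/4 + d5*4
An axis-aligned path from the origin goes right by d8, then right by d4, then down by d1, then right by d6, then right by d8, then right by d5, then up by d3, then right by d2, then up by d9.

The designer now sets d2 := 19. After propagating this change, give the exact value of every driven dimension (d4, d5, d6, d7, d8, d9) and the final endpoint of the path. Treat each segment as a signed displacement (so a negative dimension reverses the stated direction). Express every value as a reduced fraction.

d4 = 15/2
d5 = 38
d6 = -141/2
d7 = 26
d8 = -64
d9 = 172
endpoint = (-134, 349/2)

Apply edit: d2 := 19
  d4 = 1 + d3 = 15/2
  d5 = d2*2 = 38
  d6 = d3*2 - d4 - d5*2 = -141/2
  d7 = d3*4 = 26
  d8 = d3 + d6 = -64
  d9 = d1 - d8/4 + d5*4 = 172
Walk from origin (0, 0):
  seg 1: right by d8 = -64 → (-64, 0)
  seg 2: right by d4 = 15/2 → (-113/2, 0)
  seg 3: down by d1 = 4 → (-113/2, -4)
  seg 4: right by d6 = -141/2 → (-127, -4)
  seg 5: right by d8 = -64 → (-191, -4)
  seg 6: right by d5 = 38 → (-153, -4)
  seg 7: up by d3 = 13/2 → (-153, 5/2)
  seg 8: right by d2 = 19 → (-134, 5/2)
  seg 9: up by d9 = 172 → (-134, 349/2)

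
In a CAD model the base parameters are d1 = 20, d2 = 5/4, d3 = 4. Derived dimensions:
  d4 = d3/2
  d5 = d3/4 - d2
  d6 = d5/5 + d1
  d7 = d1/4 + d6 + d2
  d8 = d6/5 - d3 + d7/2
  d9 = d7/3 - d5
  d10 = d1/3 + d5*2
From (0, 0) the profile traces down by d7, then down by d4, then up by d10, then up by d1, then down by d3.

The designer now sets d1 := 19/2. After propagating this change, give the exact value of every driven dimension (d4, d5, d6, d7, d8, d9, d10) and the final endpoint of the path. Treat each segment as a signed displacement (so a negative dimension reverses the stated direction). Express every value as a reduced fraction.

d4 = 2
d5 = -1/4
d6 = 189/20
d7 = 523/40
d8 = 1771/400
d9 = 553/120
d10 = 8/3
endpoint = (0, -829/120)

Apply edit: d1 := 19/2
  d4 = d3/2 = 2
  d5 = d3/4 - d2 = -1/4
  d6 = d5/5 + d1 = 189/20
  d7 = d1/4 + d6 + d2 = 523/40
  d8 = d6/5 - d3 + d7/2 = 1771/400
  d9 = d7/3 - d5 = 553/120
  d10 = d1/3 + d5*2 = 8/3
Walk from origin (0, 0):
  seg 1: down by d7 = 523/40 → (0, -523/40)
  seg 2: down by d4 = 2 → (0, -603/40)
  seg 3: up by d10 = 8/3 → (0, -1489/120)
  seg 4: up by d1 = 19/2 → (0, -349/120)
  seg 5: down by d3 = 4 → (0, -829/120)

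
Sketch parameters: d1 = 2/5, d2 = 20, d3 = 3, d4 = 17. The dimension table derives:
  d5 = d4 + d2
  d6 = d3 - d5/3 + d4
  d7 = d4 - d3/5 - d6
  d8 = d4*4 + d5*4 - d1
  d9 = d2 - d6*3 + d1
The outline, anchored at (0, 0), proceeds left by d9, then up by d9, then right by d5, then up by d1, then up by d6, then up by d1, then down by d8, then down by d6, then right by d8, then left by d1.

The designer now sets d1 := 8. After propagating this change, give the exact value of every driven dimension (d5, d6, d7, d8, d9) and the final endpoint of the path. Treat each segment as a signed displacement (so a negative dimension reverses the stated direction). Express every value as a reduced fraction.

Apply edit: d1 := 8
  d5 = d4 + d2 = 37
  d6 = d3 - d5/3 + d4 = 23/3
  d7 = d4 - d3/5 - d6 = 131/15
  d8 = d4*4 + d5*4 - d1 = 208
  d9 = d2 - d6*3 + d1 = 5
Walk from origin (0, 0):
  seg 1: left by d9 = 5 → (-5, 0)
  seg 2: up by d9 = 5 → (-5, 5)
  seg 3: right by d5 = 37 → (32, 5)
  seg 4: up by d1 = 8 → (32, 13)
  seg 5: up by d6 = 23/3 → (32, 62/3)
  seg 6: up by d1 = 8 → (32, 86/3)
  seg 7: down by d8 = 208 → (32, -538/3)
  seg 8: down by d6 = 23/3 → (32, -187)
  seg 9: right by d8 = 208 → (240, -187)
  seg 10: left by d1 = 8 → (232, -187)

d5 = 37
d6 = 23/3
d7 = 131/15
d8 = 208
d9 = 5
endpoint = (232, -187)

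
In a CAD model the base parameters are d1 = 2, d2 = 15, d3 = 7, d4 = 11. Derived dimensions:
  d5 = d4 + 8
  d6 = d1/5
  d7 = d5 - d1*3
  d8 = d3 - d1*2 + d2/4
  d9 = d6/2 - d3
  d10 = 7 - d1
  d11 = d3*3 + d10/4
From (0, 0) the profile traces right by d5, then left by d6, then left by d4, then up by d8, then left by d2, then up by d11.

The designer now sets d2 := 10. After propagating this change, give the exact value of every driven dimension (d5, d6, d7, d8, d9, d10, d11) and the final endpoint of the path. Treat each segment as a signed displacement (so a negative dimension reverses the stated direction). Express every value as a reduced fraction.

d5 = 19
d6 = 2/5
d7 = 13
d8 = 11/2
d9 = -34/5
d10 = 5
d11 = 89/4
endpoint = (-12/5, 111/4)

Apply edit: d2 := 10
  d5 = d4 + 8 = 19
  d6 = d1/5 = 2/5
  d7 = d5 - d1*3 = 13
  d8 = d3 - d1*2 + d2/4 = 11/2
  d9 = d6/2 - d3 = -34/5
  d10 = 7 - d1 = 5
  d11 = d3*3 + d10/4 = 89/4
Walk from origin (0, 0):
  seg 1: right by d5 = 19 → (19, 0)
  seg 2: left by d6 = 2/5 → (93/5, 0)
  seg 3: left by d4 = 11 → (38/5, 0)
  seg 4: up by d8 = 11/2 → (38/5, 11/2)
  seg 5: left by d2 = 10 → (-12/5, 11/2)
  seg 6: up by d11 = 89/4 → (-12/5, 111/4)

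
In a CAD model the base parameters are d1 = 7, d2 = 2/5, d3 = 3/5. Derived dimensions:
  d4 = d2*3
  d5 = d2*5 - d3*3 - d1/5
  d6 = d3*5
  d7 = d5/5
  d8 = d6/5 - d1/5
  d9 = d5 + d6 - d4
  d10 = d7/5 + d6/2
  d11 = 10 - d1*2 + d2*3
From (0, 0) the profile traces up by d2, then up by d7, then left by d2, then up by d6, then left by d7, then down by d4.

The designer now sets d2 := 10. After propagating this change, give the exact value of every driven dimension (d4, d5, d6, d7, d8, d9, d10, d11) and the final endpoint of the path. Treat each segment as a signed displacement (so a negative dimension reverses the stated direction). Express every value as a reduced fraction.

Apply edit: d2 := 10
  d4 = d2*3 = 30
  d5 = d2*5 - d3*3 - d1/5 = 234/5
  d6 = d3*5 = 3
  d7 = d5/5 = 234/25
  d8 = d6/5 - d1/5 = -4/5
  d9 = d5 + d6 - d4 = 99/5
  d10 = d7/5 + d6/2 = 843/250
  d11 = 10 - d1*2 + d2*3 = 26
Walk from origin (0, 0):
  seg 1: up by d2 = 10 → (0, 10)
  seg 2: up by d7 = 234/25 → (0, 484/25)
  seg 3: left by d2 = 10 → (-10, 484/25)
  seg 4: up by d6 = 3 → (-10, 559/25)
  seg 5: left by d7 = 234/25 → (-484/25, 559/25)
  seg 6: down by d4 = 30 → (-484/25, -191/25)

d4 = 30
d5 = 234/5
d6 = 3
d7 = 234/25
d8 = -4/5
d9 = 99/5
d10 = 843/250
d11 = 26
endpoint = (-484/25, -191/25)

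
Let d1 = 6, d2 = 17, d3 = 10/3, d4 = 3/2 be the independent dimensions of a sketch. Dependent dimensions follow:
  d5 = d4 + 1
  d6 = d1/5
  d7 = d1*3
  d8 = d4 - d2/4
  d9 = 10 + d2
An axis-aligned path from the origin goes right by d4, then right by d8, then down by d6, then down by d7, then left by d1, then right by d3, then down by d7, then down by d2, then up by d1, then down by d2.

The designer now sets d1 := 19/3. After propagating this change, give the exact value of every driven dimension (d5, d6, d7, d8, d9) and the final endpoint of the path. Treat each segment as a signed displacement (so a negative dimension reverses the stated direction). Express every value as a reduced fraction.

Apply edit: d1 := 19/3
  d5 = d4 + 1 = 5/2
  d6 = d1/5 = 19/15
  d7 = d1*3 = 19
  d8 = d4 - d2/4 = -11/4
  d9 = 10 + d2 = 27
Walk from origin (0, 0):
  seg 1: right by d4 = 3/2 → (3/2, 0)
  seg 2: right by d8 = -11/4 → (-5/4, 0)
  seg 3: down by d6 = 19/15 → (-5/4, -19/15)
  seg 4: down by d7 = 19 → (-5/4, -304/15)
  seg 5: left by d1 = 19/3 → (-91/12, -304/15)
  seg 6: right by d3 = 10/3 → (-17/4, -304/15)
  seg 7: down by d7 = 19 → (-17/4, -589/15)
  seg 8: down by d2 = 17 → (-17/4, -844/15)
  seg 9: up by d1 = 19/3 → (-17/4, -749/15)
  seg 10: down by d2 = 17 → (-17/4, -1004/15)

d5 = 5/2
d6 = 19/15
d7 = 19
d8 = -11/4
d9 = 27
endpoint = (-17/4, -1004/15)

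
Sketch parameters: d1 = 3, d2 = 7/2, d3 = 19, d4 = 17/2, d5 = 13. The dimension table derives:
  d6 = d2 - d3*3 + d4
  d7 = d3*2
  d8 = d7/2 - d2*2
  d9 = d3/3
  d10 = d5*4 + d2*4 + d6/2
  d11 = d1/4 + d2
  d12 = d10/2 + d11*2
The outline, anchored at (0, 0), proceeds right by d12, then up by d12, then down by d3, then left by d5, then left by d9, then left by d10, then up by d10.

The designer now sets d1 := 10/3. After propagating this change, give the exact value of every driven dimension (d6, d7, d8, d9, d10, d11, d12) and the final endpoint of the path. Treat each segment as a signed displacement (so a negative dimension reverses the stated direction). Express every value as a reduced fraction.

d6 = -45
d7 = 38
d8 = 12
d9 = 19/3
d10 = 87/2
d11 = 13/3
d12 = 365/12
endpoint = (-389/12, 659/12)

Apply edit: d1 := 10/3
  d6 = d2 - d3*3 + d4 = -45
  d7 = d3*2 = 38
  d8 = d7/2 - d2*2 = 12
  d9 = d3/3 = 19/3
  d10 = d5*4 + d2*4 + d6/2 = 87/2
  d11 = d1/4 + d2 = 13/3
  d12 = d10/2 + d11*2 = 365/12
Walk from origin (0, 0):
  seg 1: right by d12 = 365/12 → (365/12, 0)
  seg 2: up by d12 = 365/12 → (365/12, 365/12)
  seg 3: down by d3 = 19 → (365/12, 137/12)
  seg 4: left by d5 = 13 → (209/12, 137/12)
  seg 5: left by d9 = 19/3 → (133/12, 137/12)
  seg 6: left by d10 = 87/2 → (-389/12, 137/12)
  seg 7: up by d10 = 87/2 → (-389/12, 659/12)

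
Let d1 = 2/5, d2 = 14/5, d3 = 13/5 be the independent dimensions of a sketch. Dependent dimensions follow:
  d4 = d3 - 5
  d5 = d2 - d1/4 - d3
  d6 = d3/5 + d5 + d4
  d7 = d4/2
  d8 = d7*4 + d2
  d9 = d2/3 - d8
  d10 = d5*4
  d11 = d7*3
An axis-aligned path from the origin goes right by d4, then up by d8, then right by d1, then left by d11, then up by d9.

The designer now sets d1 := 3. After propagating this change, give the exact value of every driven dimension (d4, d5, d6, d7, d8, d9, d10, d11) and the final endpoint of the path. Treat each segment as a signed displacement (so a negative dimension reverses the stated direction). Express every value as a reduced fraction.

Apply edit: d1 := 3
  d4 = d3 - 5 = -12/5
  d5 = d2 - d1/4 - d3 = -11/20
  d6 = d3/5 + d5 + d4 = -243/100
  d7 = d4/2 = -6/5
  d8 = d7*4 + d2 = -2
  d9 = d2/3 - d8 = 44/15
  d10 = d5*4 = -11/5
  d11 = d7*3 = -18/5
Walk from origin (0, 0):
  seg 1: right by d4 = -12/5 → (-12/5, 0)
  seg 2: up by d8 = -2 → (-12/5, -2)
  seg 3: right by d1 = 3 → (3/5, -2)
  seg 4: left by d11 = -18/5 → (21/5, -2)
  seg 5: up by d9 = 44/15 → (21/5, 14/15)

d4 = -12/5
d5 = -11/20
d6 = -243/100
d7 = -6/5
d8 = -2
d9 = 44/15
d10 = -11/5
d11 = -18/5
endpoint = (21/5, 14/15)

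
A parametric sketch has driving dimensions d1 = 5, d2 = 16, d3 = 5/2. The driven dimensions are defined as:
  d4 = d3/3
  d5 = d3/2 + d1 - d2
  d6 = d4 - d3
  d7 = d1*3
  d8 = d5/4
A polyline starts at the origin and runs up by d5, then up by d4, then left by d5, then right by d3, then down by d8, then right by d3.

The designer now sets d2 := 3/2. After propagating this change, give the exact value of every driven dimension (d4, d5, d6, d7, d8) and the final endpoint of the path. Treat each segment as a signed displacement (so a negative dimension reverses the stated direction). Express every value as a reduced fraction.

Apply edit: d2 := 3/2
  d4 = d3/3 = 5/6
  d5 = d3/2 + d1 - d2 = 19/4
  d6 = d4 - d3 = -5/3
  d7 = d1*3 = 15
  d8 = d5/4 = 19/16
Walk from origin (0, 0):
  seg 1: up by d5 = 19/4 → (0, 19/4)
  seg 2: up by d4 = 5/6 → (0, 67/12)
  seg 3: left by d5 = 19/4 → (-19/4, 67/12)
  seg 4: right by d3 = 5/2 → (-9/4, 67/12)
  seg 5: down by d8 = 19/16 → (-9/4, 211/48)
  seg 6: right by d3 = 5/2 → (1/4, 211/48)

d4 = 5/6
d5 = 19/4
d6 = -5/3
d7 = 15
d8 = 19/16
endpoint = (1/4, 211/48)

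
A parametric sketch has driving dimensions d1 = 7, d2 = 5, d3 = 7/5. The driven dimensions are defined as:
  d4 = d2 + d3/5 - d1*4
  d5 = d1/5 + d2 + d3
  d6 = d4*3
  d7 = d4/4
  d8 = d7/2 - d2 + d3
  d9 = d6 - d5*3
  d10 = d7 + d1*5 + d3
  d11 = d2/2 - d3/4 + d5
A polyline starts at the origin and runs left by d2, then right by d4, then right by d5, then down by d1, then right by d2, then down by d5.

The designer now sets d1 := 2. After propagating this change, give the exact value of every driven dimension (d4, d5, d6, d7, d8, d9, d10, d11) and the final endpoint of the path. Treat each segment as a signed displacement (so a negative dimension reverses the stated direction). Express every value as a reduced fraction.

Apply edit: d1 := 2
  d4 = d2 + d3/5 - d1*4 = -68/25
  d5 = d1/5 + d2 + d3 = 34/5
  d6 = d4*3 = -204/25
  d7 = d4/4 = -17/25
  d8 = d7/2 - d2 + d3 = -197/50
  d9 = d6 - d5*3 = -714/25
  d10 = d7 + d1*5 + d3 = 268/25
  d11 = d2/2 - d3/4 + d5 = 179/20
Walk from origin (0, 0):
  seg 1: left by d2 = 5 → (-5, 0)
  seg 2: right by d4 = -68/25 → (-193/25, 0)
  seg 3: right by d5 = 34/5 → (-23/25, 0)
  seg 4: down by d1 = 2 → (-23/25, -2)
  seg 5: right by d2 = 5 → (102/25, -2)
  seg 6: down by d5 = 34/5 → (102/25, -44/5)

d4 = -68/25
d5 = 34/5
d6 = -204/25
d7 = -17/25
d8 = -197/50
d9 = -714/25
d10 = 268/25
d11 = 179/20
endpoint = (102/25, -44/5)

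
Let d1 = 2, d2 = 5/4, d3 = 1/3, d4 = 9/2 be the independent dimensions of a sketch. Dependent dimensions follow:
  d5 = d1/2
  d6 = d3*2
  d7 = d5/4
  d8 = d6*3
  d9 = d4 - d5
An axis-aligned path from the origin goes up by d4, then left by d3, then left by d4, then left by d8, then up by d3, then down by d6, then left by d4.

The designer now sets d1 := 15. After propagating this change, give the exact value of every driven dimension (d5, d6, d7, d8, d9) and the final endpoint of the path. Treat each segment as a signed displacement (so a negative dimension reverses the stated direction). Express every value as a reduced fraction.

Apply edit: d1 := 15
  d5 = d1/2 = 15/2
  d6 = d3*2 = 2/3
  d7 = d5/4 = 15/8
  d8 = d6*3 = 2
  d9 = d4 - d5 = -3
Walk from origin (0, 0):
  seg 1: up by d4 = 9/2 → (0, 9/2)
  seg 2: left by d3 = 1/3 → (-1/3, 9/2)
  seg 3: left by d4 = 9/2 → (-29/6, 9/2)
  seg 4: left by d8 = 2 → (-41/6, 9/2)
  seg 5: up by d3 = 1/3 → (-41/6, 29/6)
  seg 6: down by d6 = 2/3 → (-41/6, 25/6)
  seg 7: left by d4 = 9/2 → (-34/3, 25/6)

d5 = 15/2
d6 = 2/3
d7 = 15/8
d8 = 2
d9 = -3
endpoint = (-34/3, 25/6)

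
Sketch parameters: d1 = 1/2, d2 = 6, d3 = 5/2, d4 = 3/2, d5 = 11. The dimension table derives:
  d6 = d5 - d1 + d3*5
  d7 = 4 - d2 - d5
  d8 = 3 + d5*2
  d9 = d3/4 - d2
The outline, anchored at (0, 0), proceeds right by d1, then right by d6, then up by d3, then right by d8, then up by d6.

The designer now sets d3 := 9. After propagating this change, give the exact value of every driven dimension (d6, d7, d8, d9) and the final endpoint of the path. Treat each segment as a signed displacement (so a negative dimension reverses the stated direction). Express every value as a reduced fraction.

Apply edit: d3 := 9
  d6 = d5 - d1 + d3*5 = 111/2
  d7 = 4 - d2 - d5 = -13
  d8 = 3 + d5*2 = 25
  d9 = d3/4 - d2 = -15/4
Walk from origin (0, 0):
  seg 1: right by d1 = 1/2 → (1/2, 0)
  seg 2: right by d6 = 111/2 → (56, 0)
  seg 3: up by d3 = 9 → (56, 9)
  seg 4: right by d8 = 25 → (81, 9)
  seg 5: up by d6 = 111/2 → (81, 129/2)

d6 = 111/2
d7 = -13
d8 = 25
d9 = -15/4
endpoint = (81, 129/2)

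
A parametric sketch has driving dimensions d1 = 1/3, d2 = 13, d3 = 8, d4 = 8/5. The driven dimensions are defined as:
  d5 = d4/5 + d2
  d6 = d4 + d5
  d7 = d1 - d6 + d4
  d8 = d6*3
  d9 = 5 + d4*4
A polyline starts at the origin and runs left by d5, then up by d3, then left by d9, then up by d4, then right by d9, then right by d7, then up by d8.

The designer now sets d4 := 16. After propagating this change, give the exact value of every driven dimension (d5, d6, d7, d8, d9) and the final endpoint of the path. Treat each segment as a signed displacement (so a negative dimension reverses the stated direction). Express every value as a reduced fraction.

Apply edit: d4 := 16
  d5 = d4/5 + d2 = 81/5
  d6 = d4 + d5 = 161/5
  d7 = d1 - d6 + d4 = -238/15
  d8 = d6*3 = 483/5
  d9 = 5 + d4*4 = 69
Walk from origin (0, 0):
  seg 1: left by d5 = 81/5 → (-81/5, 0)
  seg 2: up by d3 = 8 → (-81/5, 8)
  seg 3: left by d9 = 69 → (-426/5, 8)
  seg 4: up by d4 = 16 → (-426/5, 24)
  seg 5: right by d9 = 69 → (-81/5, 24)
  seg 6: right by d7 = -238/15 → (-481/15, 24)
  seg 7: up by d8 = 483/5 → (-481/15, 603/5)

d5 = 81/5
d6 = 161/5
d7 = -238/15
d8 = 483/5
d9 = 69
endpoint = (-481/15, 603/5)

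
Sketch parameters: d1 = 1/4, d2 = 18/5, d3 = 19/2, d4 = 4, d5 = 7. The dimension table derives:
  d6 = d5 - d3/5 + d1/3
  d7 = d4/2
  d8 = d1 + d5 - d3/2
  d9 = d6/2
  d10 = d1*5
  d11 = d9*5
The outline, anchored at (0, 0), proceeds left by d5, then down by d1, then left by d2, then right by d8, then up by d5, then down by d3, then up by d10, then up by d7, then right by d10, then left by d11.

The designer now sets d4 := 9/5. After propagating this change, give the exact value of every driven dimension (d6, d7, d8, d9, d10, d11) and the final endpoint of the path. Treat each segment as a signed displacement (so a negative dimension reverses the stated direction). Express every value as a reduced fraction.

Apply edit: d4 := 9/5
  d6 = d5 - d3/5 + d1/3 = 311/60
  d7 = d4/2 = 9/10
  d8 = d1 + d5 - d3/2 = 5/2
  d9 = d6/2 = 311/120
  d10 = d1*5 = 5/4
  d11 = d9*5 = 311/24
Walk from origin (0, 0):
  seg 1: left by d5 = 7 → (-7, 0)
  seg 2: down by d1 = 1/4 → (-7, -1/4)
  seg 3: left by d2 = 18/5 → (-53/5, -1/4)
  seg 4: right by d8 = 5/2 → (-81/10, -1/4)
  seg 5: up by d5 = 7 → (-81/10, 27/4)
  seg 6: down by d3 = 19/2 → (-81/10, -11/4)
  seg 7: up by d10 = 5/4 → (-81/10, -3/2)
  seg 8: up by d7 = 9/10 → (-81/10, -3/5)
  seg 9: right by d10 = 5/4 → (-137/20, -3/5)
  seg 10: left by d11 = 311/24 → (-2377/120, -3/5)

d6 = 311/60
d7 = 9/10
d8 = 5/2
d9 = 311/120
d10 = 5/4
d11 = 311/24
endpoint = (-2377/120, -3/5)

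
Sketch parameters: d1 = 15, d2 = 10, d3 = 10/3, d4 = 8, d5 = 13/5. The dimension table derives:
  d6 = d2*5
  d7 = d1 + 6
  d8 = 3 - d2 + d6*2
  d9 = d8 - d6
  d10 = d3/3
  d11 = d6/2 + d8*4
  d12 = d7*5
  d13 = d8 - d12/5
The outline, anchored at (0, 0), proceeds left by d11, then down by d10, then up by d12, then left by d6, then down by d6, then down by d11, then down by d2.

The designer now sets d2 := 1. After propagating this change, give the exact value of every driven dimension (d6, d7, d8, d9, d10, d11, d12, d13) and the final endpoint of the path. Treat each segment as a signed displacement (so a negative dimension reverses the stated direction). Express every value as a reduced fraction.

Apply edit: d2 := 1
  d6 = d2*5 = 5
  d7 = d1 + 6 = 21
  d8 = 3 - d2 + d6*2 = 12
  d9 = d8 - d6 = 7
  d10 = d3/3 = 10/9
  d11 = d6/2 + d8*4 = 101/2
  d12 = d7*5 = 105
  d13 = d8 - d12/5 = -9
Walk from origin (0, 0):
  seg 1: left by d11 = 101/2 → (-101/2, 0)
  seg 2: down by d10 = 10/9 → (-101/2, -10/9)
  seg 3: up by d12 = 105 → (-101/2, 935/9)
  seg 4: left by d6 = 5 → (-111/2, 935/9)
  seg 5: down by d6 = 5 → (-111/2, 890/9)
  seg 6: down by d11 = 101/2 → (-111/2, 871/18)
  seg 7: down by d2 = 1 → (-111/2, 853/18)

d6 = 5
d7 = 21
d8 = 12
d9 = 7
d10 = 10/9
d11 = 101/2
d12 = 105
d13 = -9
endpoint = (-111/2, 853/18)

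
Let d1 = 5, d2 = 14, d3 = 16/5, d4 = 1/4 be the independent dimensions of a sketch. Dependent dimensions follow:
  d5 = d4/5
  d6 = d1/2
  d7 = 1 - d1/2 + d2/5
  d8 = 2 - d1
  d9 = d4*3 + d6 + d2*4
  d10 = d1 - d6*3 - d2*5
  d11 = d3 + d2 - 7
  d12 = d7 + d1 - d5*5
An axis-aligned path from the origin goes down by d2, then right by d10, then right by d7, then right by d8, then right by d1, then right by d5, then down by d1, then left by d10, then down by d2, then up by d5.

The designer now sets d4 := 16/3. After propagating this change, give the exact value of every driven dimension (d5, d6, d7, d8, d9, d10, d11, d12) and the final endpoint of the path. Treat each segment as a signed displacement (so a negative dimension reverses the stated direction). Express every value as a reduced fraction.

Apply edit: d4 := 16/3
  d5 = d4/5 = 16/15
  d6 = d1/2 = 5/2
  d7 = 1 - d1/2 + d2/5 = 13/10
  d8 = 2 - d1 = -3
  d9 = d4*3 + d6 + d2*4 = 149/2
  d10 = d1 - d6*3 - d2*5 = -145/2
  d11 = d3 + d2 - 7 = 51/5
  d12 = d7 + d1 - d5*5 = 29/30
Walk from origin (0, 0):
  seg 1: down by d2 = 14 → (0, -14)
  seg 2: right by d10 = -145/2 → (-145/2, -14)
  seg 3: right by d7 = 13/10 → (-356/5, -14)
  seg 4: right by d8 = -3 → (-371/5, -14)
  seg 5: right by d1 = 5 → (-346/5, -14)
  seg 6: right by d5 = 16/15 → (-1022/15, -14)
  seg 7: down by d1 = 5 → (-1022/15, -19)
  seg 8: left by d10 = -145/2 → (131/30, -19)
  seg 9: down by d2 = 14 → (131/30, -33)
  seg 10: up by d5 = 16/15 → (131/30, -479/15)

d5 = 16/15
d6 = 5/2
d7 = 13/10
d8 = -3
d9 = 149/2
d10 = -145/2
d11 = 51/5
d12 = 29/30
endpoint = (131/30, -479/15)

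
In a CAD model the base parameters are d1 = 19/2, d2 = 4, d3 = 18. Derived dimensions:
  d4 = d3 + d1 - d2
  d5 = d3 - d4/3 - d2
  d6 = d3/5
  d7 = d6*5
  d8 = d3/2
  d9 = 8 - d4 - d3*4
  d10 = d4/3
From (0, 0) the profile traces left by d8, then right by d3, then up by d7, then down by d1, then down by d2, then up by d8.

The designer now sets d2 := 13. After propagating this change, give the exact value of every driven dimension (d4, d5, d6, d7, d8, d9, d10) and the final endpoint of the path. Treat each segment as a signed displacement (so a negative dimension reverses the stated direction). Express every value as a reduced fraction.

d4 = 29/2
d5 = 1/6
d6 = 18/5
d7 = 18
d8 = 9
d9 = -157/2
d10 = 29/6
endpoint = (9, 9/2)

Apply edit: d2 := 13
  d4 = d3 + d1 - d2 = 29/2
  d5 = d3 - d4/3 - d2 = 1/6
  d6 = d3/5 = 18/5
  d7 = d6*5 = 18
  d8 = d3/2 = 9
  d9 = 8 - d4 - d3*4 = -157/2
  d10 = d4/3 = 29/6
Walk from origin (0, 0):
  seg 1: left by d8 = 9 → (-9, 0)
  seg 2: right by d3 = 18 → (9, 0)
  seg 3: up by d7 = 18 → (9, 18)
  seg 4: down by d1 = 19/2 → (9, 17/2)
  seg 5: down by d2 = 13 → (9, -9/2)
  seg 6: up by d8 = 9 → (9, 9/2)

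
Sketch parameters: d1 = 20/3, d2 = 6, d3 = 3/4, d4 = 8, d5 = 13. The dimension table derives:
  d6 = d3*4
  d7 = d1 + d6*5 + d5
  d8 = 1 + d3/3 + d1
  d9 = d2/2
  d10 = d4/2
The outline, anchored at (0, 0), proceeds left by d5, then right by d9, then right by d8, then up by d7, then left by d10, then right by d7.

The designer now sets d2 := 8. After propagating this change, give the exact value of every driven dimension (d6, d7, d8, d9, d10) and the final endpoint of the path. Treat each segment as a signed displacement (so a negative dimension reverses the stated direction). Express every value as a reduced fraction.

d6 = 3
d7 = 104/3
d8 = 95/12
d9 = 4
d10 = 4
endpoint = (355/12, 104/3)

Apply edit: d2 := 8
  d6 = d3*4 = 3
  d7 = d1 + d6*5 + d5 = 104/3
  d8 = 1 + d3/3 + d1 = 95/12
  d9 = d2/2 = 4
  d10 = d4/2 = 4
Walk from origin (0, 0):
  seg 1: left by d5 = 13 → (-13, 0)
  seg 2: right by d9 = 4 → (-9, 0)
  seg 3: right by d8 = 95/12 → (-13/12, 0)
  seg 4: up by d7 = 104/3 → (-13/12, 104/3)
  seg 5: left by d10 = 4 → (-61/12, 104/3)
  seg 6: right by d7 = 104/3 → (355/12, 104/3)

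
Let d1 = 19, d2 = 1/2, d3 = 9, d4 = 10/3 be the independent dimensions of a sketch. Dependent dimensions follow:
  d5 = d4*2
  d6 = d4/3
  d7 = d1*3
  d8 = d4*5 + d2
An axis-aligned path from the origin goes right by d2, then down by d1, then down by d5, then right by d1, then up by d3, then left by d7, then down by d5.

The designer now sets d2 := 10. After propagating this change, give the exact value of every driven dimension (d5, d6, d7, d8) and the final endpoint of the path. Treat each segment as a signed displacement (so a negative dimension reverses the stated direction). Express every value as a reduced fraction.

d5 = 20/3
d6 = 10/9
d7 = 57
d8 = 80/3
endpoint = (-28, -70/3)

Apply edit: d2 := 10
  d5 = d4*2 = 20/3
  d6 = d4/3 = 10/9
  d7 = d1*3 = 57
  d8 = d4*5 + d2 = 80/3
Walk from origin (0, 0):
  seg 1: right by d2 = 10 → (10, 0)
  seg 2: down by d1 = 19 → (10, -19)
  seg 3: down by d5 = 20/3 → (10, -77/3)
  seg 4: right by d1 = 19 → (29, -77/3)
  seg 5: up by d3 = 9 → (29, -50/3)
  seg 6: left by d7 = 57 → (-28, -50/3)
  seg 7: down by d5 = 20/3 → (-28, -70/3)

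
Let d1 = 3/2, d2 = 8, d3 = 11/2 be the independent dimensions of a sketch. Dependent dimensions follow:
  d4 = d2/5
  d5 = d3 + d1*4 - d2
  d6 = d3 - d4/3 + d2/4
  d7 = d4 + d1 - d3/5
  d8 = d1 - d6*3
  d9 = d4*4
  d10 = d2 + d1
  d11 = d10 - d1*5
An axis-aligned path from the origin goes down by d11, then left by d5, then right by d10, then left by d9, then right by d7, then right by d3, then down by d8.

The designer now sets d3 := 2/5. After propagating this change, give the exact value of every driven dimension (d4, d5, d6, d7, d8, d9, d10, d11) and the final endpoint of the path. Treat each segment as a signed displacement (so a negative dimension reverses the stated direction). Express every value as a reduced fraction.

d4 = 8/5
d5 = -8/5
d6 = 28/15
d7 = 151/50
d8 = -41/10
d9 = 32/5
d10 = 19/2
d11 = 2
endpoint = (203/25, 21/10)

Apply edit: d3 := 2/5
  d4 = d2/5 = 8/5
  d5 = d3 + d1*4 - d2 = -8/5
  d6 = d3 - d4/3 + d2/4 = 28/15
  d7 = d4 + d1 - d3/5 = 151/50
  d8 = d1 - d6*3 = -41/10
  d9 = d4*4 = 32/5
  d10 = d2 + d1 = 19/2
  d11 = d10 - d1*5 = 2
Walk from origin (0, 0):
  seg 1: down by d11 = 2 → (0, -2)
  seg 2: left by d5 = -8/5 → (8/5, -2)
  seg 3: right by d10 = 19/2 → (111/10, -2)
  seg 4: left by d9 = 32/5 → (47/10, -2)
  seg 5: right by d7 = 151/50 → (193/25, -2)
  seg 6: right by d3 = 2/5 → (203/25, -2)
  seg 7: down by d8 = -41/10 → (203/25, 21/10)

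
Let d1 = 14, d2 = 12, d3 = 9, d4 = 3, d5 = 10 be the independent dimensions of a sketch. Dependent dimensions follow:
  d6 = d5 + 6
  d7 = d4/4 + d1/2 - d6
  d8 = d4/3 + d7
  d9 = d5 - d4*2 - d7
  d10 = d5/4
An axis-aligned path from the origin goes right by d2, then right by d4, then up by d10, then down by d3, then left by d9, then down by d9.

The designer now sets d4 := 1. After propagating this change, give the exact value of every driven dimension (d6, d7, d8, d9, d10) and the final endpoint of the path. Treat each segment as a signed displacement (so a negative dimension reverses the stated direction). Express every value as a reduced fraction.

Apply edit: d4 := 1
  d6 = d5 + 6 = 16
  d7 = d4/4 + d1/2 - d6 = -35/4
  d8 = d4/3 + d7 = -101/12
  d9 = d5 - d4*2 - d7 = 67/4
  d10 = d5/4 = 5/2
Walk from origin (0, 0):
  seg 1: right by d2 = 12 → (12, 0)
  seg 2: right by d4 = 1 → (13, 0)
  seg 3: up by d10 = 5/2 → (13, 5/2)
  seg 4: down by d3 = 9 → (13, -13/2)
  seg 5: left by d9 = 67/4 → (-15/4, -13/2)
  seg 6: down by d9 = 67/4 → (-15/4, -93/4)

d6 = 16
d7 = -35/4
d8 = -101/12
d9 = 67/4
d10 = 5/2
endpoint = (-15/4, -93/4)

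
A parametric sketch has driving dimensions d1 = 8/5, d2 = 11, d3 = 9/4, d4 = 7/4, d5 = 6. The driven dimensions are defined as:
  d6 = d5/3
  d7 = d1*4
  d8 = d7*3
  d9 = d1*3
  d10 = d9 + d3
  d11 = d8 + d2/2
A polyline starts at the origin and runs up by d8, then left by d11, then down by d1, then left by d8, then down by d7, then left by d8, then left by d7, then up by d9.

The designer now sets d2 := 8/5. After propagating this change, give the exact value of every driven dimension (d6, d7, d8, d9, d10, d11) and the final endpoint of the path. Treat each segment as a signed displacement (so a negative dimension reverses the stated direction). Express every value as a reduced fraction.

d6 = 2
d7 = 32/5
d8 = 96/5
d9 = 24/5
d10 = 141/20
d11 = 20
endpoint = (-324/5, 16)

Apply edit: d2 := 8/5
  d6 = d5/3 = 2
  d7 = d1*4 = 32/5
  d8 = d7*3 = 96/5
  d9 = d1*3 = 24/5
  d10 = d9 + d3 = 141/20
  d11 = d8 + d2/2 = 20
Walk from origin (0, 0):
  seg 1: up by d8 = 96/5 → (0, 96/5)
  seg 2: left by d11 = 20 → (-20, 96/5)
  seg 3: down by d1 = 8/5 → (-20, 88/5)
  seg 4: left by d8 = 96/5 → (-196/5, 88/5)
  seg 5: down by d7 = 32/5 → (-196/5, 56/5)
  seg 6: left by d8 = 96/5 → (-292/5, 56/5)
  seg 7: left by d7 = 32/5 → (-324/5, 56/5)
  seg 8: up by d9 = 24/5 → (-324/5, 16)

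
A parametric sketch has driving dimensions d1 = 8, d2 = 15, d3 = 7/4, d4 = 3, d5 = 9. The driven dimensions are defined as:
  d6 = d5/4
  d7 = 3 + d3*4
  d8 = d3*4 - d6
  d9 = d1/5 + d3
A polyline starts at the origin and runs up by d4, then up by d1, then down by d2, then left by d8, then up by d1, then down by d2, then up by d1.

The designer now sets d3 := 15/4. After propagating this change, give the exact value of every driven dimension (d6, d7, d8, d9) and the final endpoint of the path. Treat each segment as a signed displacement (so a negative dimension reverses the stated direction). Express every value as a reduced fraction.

d6 = 9/4
d7 = 18
d8 = 51/4
d9 = 107/20
endpoint = (-51/4, -3)

Apply edit: d3 := 15/4
  d6 = d5/4 = 9/4
  d7 = 3 + d3*4 = 18
  d8 = d3*4 - d6 = 51/4
  d9 = d1/5 + d3 = 107/20
Walk from origin (0, 0):
  seg 1: up by d4 = 3 → (0, 3)
  seg 2: up by d1 = 8 → (0, 11)
  seg 3: down by d2 = 15 → (0, -4)
  seg 4: left by d8 = 51/4 → (-51/4, -4)
  seg 5: up by d1 = 8 → (-51/4, 4)
  seg 6: down by d2 = 15 → (-51/4, -11)
  seg 7: up by d1 = 8 → (-51/4, -3)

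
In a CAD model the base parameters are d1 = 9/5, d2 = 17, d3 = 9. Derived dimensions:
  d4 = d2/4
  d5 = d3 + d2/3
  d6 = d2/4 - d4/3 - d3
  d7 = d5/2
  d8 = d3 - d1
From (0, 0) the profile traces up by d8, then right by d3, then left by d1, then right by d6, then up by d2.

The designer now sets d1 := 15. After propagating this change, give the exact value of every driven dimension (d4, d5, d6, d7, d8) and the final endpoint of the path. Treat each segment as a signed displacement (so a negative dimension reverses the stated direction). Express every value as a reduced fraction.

Apply edit: d1 := 15
  d4 = d2/4 = 17/4
  d5 = d3 + d2/3 = 44/3
  d6 = d2/4 - d4/3 - d3 = -37/6
  d7 = d5/2 = 22/3
  d8 = d3 - d1 = -6
Walk from origin (0, 0):
  seg 1: up by d8 = -6 → (0, -6)
  seg 2: right by d3 = 9 → (9, -6)
  seg 3: left by d1 = 15 → (-6, -6)
  seg 4: right by d6 = -37/6 → (-73/6, -6)
  seg 5: up by d2 = 17 → (-73/6, 11)

d4 = 17/4
d5 = 44/3
d6 = -37/6
d7 = 22/3
d8 = -6
endpoint = (-73/6, 11)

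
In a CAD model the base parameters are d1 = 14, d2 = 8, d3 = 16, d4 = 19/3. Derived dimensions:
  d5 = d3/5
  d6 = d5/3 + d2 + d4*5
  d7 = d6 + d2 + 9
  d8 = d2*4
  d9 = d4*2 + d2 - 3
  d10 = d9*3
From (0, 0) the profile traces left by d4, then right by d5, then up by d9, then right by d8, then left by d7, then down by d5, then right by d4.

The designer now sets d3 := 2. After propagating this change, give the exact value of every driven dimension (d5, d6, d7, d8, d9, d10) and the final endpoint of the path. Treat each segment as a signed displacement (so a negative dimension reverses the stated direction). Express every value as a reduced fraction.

Apply edit: d3 := 2
  d5 = d3/5 = 2/5
  d6 = d5/3 + d2 + d4*5 = 199/5
  d7 = d6 + d2 + 9 = 284/5
  d8 = d2*4 = 32
  d9 = d4*2 + d2 - 3 = 53/3
  d10 = d9*3 = 53
Walk from origin (0, 0):
  seg 1: left by d4 = 19/3 → (-19/3, 0)
  seg 2: right by d5 = 2/5 → (-89/15, 0)
  seg 3: up by d9 = 53/3 → (-89/15, 53/3)
  seg 4: right by d8 = 32 → (391/15, 53/3)
  seg 5: left by d7 = 284/5 → (-461/15, 53/3)
  seg 6: down by d5 = 2/5 → (-461/15, 259/15)
  seg 7: right by d4 = 19/3 → (-122/5, 259/15)

d5 = 2/5
d6 = 199/5
d7 = 284/5
d8 = 32
d9 = 53/3
d10 = 53
endpoint = (-122/5, 259/15)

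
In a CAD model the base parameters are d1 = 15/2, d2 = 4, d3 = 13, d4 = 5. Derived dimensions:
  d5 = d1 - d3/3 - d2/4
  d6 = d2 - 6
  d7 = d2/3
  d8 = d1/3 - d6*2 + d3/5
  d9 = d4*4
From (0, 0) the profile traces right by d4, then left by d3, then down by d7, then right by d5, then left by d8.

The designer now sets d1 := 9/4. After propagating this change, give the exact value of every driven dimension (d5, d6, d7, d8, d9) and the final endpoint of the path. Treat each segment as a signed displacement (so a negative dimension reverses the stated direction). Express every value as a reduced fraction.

Apply edit: d1 := 9/4
  d5 = d1 - d3/3 - d2/4 = -37/12
  d6 = d2 - 6 = -2
  d7 = d2/3 = 4/3
  d8 = d1/3 - d6*2 + d3/5 = 147/20
  d9 = d4*4 = 20
Walk from origin (0, 0):
  seg 1: right by d4 = 5 → (5, 0)
  seg 2: left by d3 = 13 → (-8, 0)
  seg 3: down by d7 = 4/3 → (-8, -4/3)
  seg 4: right by d5 = -37/12 → (-133/12, -4/3)
  seg 5: left by d8 = 147/20 → (-553/30, -4/3)

d5 = -37/12
d6 = -2
d7 = 4/3
d8 = 147/20
d9 = 20
endpoint = (-553/30, -4/3)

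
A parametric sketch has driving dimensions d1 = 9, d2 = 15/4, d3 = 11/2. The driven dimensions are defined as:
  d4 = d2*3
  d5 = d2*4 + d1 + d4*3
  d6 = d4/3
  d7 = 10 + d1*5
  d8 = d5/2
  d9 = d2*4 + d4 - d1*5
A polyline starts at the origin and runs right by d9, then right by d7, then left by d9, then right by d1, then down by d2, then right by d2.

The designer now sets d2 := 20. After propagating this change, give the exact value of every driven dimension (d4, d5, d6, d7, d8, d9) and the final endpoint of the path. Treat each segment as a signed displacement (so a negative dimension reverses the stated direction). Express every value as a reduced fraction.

d4 = 60
d5 = 269
d6 = 20
d7 = 55
d8 = 269/2
d9 = 95
endpoint = (84, -20)

Apply edit: d2 := 20
  d4 = d2*3 = 60
  d5 = d2*4 + d1 + d4*3 = 269
  d6 = d4/3 = 20
  d7 = 10 + d1*5 = 55
  d8 = d5/2 = 269/2
  d9 = d2*4 + d4 - d1*5 = 95
Walk from origin (0, 0):
  seg 1: right by d9 = 95 → (95, 0)
  seg 2: right by d7 = 55 → (150, 0)
  seg 3: left by d9 = 95 → (55, 0)
  seg 4: right by d1 = 9 → (64, 0)
  seg 5: down by d2 = 20 → (64, -20)
  seg 6: right by d2 = 20 → (84, -20)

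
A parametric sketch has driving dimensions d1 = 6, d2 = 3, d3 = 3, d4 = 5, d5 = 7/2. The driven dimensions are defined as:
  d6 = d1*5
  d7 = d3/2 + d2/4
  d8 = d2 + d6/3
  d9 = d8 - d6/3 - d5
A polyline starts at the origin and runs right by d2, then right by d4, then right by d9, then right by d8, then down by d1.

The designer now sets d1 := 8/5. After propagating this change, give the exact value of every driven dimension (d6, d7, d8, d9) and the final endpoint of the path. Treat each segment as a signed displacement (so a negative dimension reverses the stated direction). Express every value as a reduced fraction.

d6 = 8
d7 = 9/4
d8 = 17/3
d9 = -1/2
endpoint = (79/6, -8/5)

Apply edit: d1 := 8/5
  d6 = d1*5 = 8
  d7 = d3/2 + d2/4 = 9/4
  d8 = d2 + d6/3 = 17/3
  d9 = d8 - d6/3 - d5 = -1/2
Walk from origin (0, 0):
  seg 1: right by d2 = 3 → (3, 0)
  seg 2: right by d4 = 5 → (8, 0)
  seg 3: right by d9 = -1/2 → (15/2, 0)
  seg 4: right by d8 = 17/3 → (79/6, 0)
  seg 5: down by d1 = 8/5 → (79/6, -8/5)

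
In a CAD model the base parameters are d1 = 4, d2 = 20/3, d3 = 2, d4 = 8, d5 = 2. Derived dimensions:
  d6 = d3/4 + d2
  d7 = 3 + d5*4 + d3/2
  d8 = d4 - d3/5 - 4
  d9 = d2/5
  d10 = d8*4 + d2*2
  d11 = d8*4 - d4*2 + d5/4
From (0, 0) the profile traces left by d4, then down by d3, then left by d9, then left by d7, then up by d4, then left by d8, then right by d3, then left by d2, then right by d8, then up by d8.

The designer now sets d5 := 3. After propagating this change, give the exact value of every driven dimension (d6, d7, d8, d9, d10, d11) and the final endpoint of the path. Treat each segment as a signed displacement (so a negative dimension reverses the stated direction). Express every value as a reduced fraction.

Apply edit: d5 := 3
  d6 = d3/4 + d2 = 43/6
  d7 = 3 + d5*4 + d3/2 = 16
  d8 = d4 - d3/5 - 4 = 18/5
  d9 = d2/5 = 4/3
  d10 = d8*4 + d2*2 = 416/15
  d11 = d8*4 - d4*2 + d5/4 = -17/20
Walk from origin (0, 0):
  seg 1: left by d4 = 8 → (-8, 0)
  seg 2: down by d3 = 2 → (-8, -2)
  seg 3: left by d9 = 4/3 → (-28/3, -2)
  seg 4: left by d7 = 16 → (-76/3, -2)
  seg 5: up by d4 = 8 → (-76/3, 6)
  seg 6: left by d8 = 18/5 → (-434/15, 6)
  seg 7: right by d3 = 2 → (-404/15, 6)
  seg 8: left by d2 = 20/3 → (-168/5, 6)
  seg 9: right by d8 = 18/5 → (-30, 6)
  seg 10: up by d8 = 18/5 → (-30, 48/5)

d6 = 43/6
d7 = 16
d8 = 18/5
d9 = 4/3
d10 = 416/15
d11 = -17/20
endpoint = (-30, 48/5)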